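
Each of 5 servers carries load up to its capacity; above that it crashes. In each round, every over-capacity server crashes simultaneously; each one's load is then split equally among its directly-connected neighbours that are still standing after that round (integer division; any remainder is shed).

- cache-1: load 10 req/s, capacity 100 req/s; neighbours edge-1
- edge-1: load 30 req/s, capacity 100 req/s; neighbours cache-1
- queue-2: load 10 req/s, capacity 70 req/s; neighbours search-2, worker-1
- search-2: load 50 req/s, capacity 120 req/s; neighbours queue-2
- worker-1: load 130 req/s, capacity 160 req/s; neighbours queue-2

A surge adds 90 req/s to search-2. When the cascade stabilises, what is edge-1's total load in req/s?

30

Round 1 — search-2 at 140 > 120. search-2 crashes.
  search-2 sheds 140 req/s to queue-2: 140 each.
    queue-2: 10+140 = 150 > 70
Round 2 — queue-2 crashes.
  queue-2 sheds 150 req/s to worker-1: 150 each.
    worker-1: 130+150 = 280 > 160
Round 3 — worker-1 crashes.
  worker-1 sheds 280 req/s: no online neighbours, lost.
No further crashes.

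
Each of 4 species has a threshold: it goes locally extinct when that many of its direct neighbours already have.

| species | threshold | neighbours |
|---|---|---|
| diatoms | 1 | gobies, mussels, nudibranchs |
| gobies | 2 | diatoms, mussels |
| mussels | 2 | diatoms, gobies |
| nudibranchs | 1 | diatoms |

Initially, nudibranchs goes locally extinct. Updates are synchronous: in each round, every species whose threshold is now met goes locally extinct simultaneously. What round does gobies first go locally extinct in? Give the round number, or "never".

never

Round 1 — nudibranchs goes locally extinct (initial).
Round 2 — checking thresholds:
  diatoms: 1 of 3 neighbours ≥ 1, goes locally extinct.
Round 3 — no new extinctions; cascade stops.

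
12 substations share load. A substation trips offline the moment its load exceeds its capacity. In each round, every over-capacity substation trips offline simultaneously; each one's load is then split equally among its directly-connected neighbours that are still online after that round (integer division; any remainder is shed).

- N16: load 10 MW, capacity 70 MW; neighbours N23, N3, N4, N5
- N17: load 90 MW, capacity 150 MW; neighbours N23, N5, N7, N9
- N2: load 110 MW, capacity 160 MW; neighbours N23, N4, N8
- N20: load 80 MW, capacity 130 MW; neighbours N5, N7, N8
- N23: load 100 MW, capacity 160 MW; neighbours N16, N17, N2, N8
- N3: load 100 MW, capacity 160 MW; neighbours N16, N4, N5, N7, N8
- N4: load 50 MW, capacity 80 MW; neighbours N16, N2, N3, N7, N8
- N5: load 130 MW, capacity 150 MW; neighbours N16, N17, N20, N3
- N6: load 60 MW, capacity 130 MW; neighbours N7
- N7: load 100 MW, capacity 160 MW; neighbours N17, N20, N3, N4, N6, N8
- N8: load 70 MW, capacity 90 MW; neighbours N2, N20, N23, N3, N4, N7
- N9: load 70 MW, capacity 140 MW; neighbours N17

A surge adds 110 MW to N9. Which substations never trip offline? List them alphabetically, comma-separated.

N6

Round 1 — N9 at 180 > 140. N9 trips offline.
  N9 sheds 180 MW to N17: 180 each.
    N17: 90+180 = 270 > 150
Round 2 — N17 trips offline.
  N17 sheds 270 MW to N23, N5, N7: 90 each.
    N23: 100+90 = 190 > 160
    N5: 130+90 = 220 > 150
    N7: 100+90 = 190 > 160
Round 3 — N23, N5, N7 trip offline.
  N23 sheds 190 MW to N16, N2, N8: 63 each (1 lost).
    N16: 10+63 = 73 > 70
    N2: 110+63 = 173 > 160
    N8: 70+63 = 133 > 90
  N5 sheds 220 MW to N16, N20, N3: 73 each (1 lost).
    N16: 73+73 = 146 > 70
    N20: 80+73 = 153 > 130
    N3: 100+73 = 173 > 160
  N7 sheds 190 MW to N20, N3, N4, N6, N8: 38 each.
    N20: 153+38 = 191 > 130
    N3: 173+38 = 211 > 160
    N4: 50+38 = 88 > 80
    N6: 60+38 = 98 ≤ 130
    N8: 133+38 = 171 > 90
Round 4 — N16, N2, N20, N3, N4, N8 trip offline.
  N16 sheds 146 MW: no online neighbours, lost.
  N2 sheds 173 MW: no online neighbours, lost.
  N20 sheds 191 MW: no online neighbours, lost.
  N3 sheds 211 MW: no online neighbours, lost.
  N4 sheds 88 MW: no online neighbours, lost.
  N8 sheds 171 MW: no online neighbours, lost.
No further trips.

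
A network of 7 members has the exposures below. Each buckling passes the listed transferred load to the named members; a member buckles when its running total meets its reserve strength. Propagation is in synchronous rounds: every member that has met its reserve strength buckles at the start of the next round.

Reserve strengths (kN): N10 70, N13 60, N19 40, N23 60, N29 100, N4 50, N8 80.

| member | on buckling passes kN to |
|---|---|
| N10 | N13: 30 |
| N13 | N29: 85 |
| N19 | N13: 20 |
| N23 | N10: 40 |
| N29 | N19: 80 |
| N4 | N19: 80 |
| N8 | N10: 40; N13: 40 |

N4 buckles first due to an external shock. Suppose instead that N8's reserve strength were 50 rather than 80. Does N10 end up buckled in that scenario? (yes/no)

With N8's reserve strength at 50:
Round 1 — N4 buckles (initial).
  N19: +80 → 80 ≥ 40
Round 2 — N19 buckles.
  N13: +20 → 20 < 60
No further bucklings.

no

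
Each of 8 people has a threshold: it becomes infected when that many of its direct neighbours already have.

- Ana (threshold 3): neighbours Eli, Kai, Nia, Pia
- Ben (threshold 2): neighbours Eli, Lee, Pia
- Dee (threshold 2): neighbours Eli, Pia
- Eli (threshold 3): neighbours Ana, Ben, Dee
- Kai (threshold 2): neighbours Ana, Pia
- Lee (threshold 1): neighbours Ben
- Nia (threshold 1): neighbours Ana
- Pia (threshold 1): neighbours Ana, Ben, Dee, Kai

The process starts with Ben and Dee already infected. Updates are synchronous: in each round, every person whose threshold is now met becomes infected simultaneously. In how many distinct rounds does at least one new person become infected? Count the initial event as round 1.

Round 1 — Ben, Dee become infected (initial).
Round 2 — checking thresholds:
  Eli: 2 of 3 neighbours < 3, holds.
  Lee: 1 of 1 neighbours ≥ 1, becomes infected.
  Pia: 2 of 4 neighbours ≥ 1, becomes infected.
Round 3 — no new infections; cascade stops.

2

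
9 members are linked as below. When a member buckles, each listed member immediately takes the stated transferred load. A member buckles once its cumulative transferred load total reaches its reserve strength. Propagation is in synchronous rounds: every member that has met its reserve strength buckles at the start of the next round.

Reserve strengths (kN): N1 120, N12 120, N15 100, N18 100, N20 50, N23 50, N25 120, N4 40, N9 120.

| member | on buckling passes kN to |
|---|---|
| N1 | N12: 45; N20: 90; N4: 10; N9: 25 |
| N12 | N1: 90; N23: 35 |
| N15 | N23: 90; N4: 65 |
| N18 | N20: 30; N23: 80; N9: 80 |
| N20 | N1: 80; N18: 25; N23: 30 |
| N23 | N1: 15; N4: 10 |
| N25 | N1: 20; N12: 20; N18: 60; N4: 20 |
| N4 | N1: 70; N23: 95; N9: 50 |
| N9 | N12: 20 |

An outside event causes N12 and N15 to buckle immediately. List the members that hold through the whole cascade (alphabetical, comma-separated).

N18, N25, N9

Round 1 — N12, N15 buckle (initial).
  N1: +90 → 90 < 120
  N23: +35+90 → 125 ≥ 50
  N4: +65 → 65 ≥ 40
Round 2 — N23, N4 buckle.
  N1: +15+70 → 175 ≥ 120
  N9: +50 → 50 < 120
Round 3 — N1 buckles.
  N20: +90 → 90 ≥ 50
  N9: +25 → 75 < 120
Round 4 — N20 buckles.
  N18: +25 → 25 < 100
No further bucklings.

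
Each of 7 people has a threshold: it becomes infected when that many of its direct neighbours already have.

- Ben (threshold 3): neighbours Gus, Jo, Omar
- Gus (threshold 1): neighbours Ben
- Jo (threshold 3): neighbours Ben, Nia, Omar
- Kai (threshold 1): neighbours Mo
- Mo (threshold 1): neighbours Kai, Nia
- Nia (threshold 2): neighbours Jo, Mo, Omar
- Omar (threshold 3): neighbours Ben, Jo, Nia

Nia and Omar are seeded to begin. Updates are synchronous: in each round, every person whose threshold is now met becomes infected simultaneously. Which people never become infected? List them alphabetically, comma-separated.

Ben, Gus, Jo

Round 1 — Nia, Omar become infected (initial).
Round 2 — checking thresholds:
  Ben: 1 of 3 neighbours < 3, not yet.
  Jo: 2 of 3 neighbours < 3, not yet.
  Mo: 1 of 2 neighbours ≥ 1, becomes infected.
Round 3 — checking thresholds:
  Ben: 1 of 3 neighbours < 3, not yet.
  Jo: 2 of 3 neighbours < 3, not yet.
  Kai: 1 of 1 neighbours ≥ 1, becomes infected.
Round 4 — no new infections; cascade stops.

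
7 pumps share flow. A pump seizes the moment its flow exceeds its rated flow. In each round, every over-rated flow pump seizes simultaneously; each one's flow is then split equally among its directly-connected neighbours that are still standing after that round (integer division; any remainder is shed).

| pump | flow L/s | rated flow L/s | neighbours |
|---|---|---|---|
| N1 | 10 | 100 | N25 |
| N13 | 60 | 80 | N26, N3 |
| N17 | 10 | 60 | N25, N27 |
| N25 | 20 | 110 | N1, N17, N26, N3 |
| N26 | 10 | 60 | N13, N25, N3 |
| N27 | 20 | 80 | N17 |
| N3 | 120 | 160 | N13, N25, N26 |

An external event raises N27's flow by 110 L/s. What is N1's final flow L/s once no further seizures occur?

Round 1 — N27 at 130 > 80. N27 seizes.
  N27 sheds 130 L/s to N17: 130 each.
    N17: 10+130 = 140 > 60
Round 2 — N17 seizes.
  N17 sheds 140 L/s to N25: 140 each.
    N25: 20+140 = 160 > 110
Round 3 — N25 seizes.
  N25 sheds 160 L/s to N1, N26, N3: 53 each (1 lost).
    N1: 10+53 = 63 ≤ 100
    N26: 10+53 = 63 > 60
    N3: 120+53 = 173 > 160
Round 4 — N26, N3 seize.
  N26 sheds 63 L/s to N13: 63 each.
    N13: 60+63 = 123 > 80
  N3 sheds 173 L/s to N13: 173 each.
    N13: 123+173 = 296 > 80
Round 5 — N13 seizes.
  N13 sheds 296 L/s: no online neighbours, lost.
No further seizures.

63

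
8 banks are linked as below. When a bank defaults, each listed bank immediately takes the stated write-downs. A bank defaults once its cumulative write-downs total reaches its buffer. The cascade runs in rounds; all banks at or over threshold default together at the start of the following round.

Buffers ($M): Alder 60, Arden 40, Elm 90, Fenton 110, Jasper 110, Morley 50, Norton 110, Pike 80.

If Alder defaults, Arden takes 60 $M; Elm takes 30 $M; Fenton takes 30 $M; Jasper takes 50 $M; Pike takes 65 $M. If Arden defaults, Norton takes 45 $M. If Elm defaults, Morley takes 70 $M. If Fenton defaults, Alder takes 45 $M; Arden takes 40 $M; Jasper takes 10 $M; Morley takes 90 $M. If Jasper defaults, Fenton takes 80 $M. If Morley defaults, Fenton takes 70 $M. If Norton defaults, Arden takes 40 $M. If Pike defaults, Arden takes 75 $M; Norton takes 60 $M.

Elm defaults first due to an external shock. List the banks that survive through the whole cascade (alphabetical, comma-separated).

Alder, Arden, Fenton, Jasper, Norton, Pike

Round 1 — Elm defaults (initial).
  Morley: +70 → 70 ≥ 50
Round 2 — Morley defaults.
  Fenton: +70 → 70 < 110
No further defaults.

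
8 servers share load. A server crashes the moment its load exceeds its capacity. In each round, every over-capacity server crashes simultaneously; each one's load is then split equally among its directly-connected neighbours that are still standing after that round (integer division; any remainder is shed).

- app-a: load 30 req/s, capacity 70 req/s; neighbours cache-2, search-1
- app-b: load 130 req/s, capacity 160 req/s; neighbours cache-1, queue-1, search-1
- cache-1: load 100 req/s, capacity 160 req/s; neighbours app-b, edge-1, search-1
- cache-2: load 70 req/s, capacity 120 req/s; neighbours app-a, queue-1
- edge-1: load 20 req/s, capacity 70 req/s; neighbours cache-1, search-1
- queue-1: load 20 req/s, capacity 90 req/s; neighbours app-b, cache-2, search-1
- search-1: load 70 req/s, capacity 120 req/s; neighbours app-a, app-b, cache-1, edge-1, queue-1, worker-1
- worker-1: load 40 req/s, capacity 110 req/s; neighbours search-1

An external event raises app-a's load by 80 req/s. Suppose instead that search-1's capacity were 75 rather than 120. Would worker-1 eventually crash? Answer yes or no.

no

With search-1's capacity at 75:
Round 1 — app-a at 110 > 70. app-a crashes.
  app-a sheds 110 req/s to cache-2, search-1: 55 each.
    cache-2: 70+55 = 125 > 120
    search-1: 70+55 = 125 > 75
Round 2 — cache-2, search-1 crash.
  cache-2 sheds 125 req/s to queue-1: 125 each.
    queue-1: 20+125 = 145 > 90
  search-1 sheds 125 req/s to app-b, cache-1, edge-1, queue-1, worker-1: 25 each.
    app-b: 130+25 = 155 ≤ 160
    cache-1: 100+25 = 125 ≤ 160
    edge-1: 20+25 = 45 ≤ 70
    queue-1: 145+25 = 170 > 90
    worker-1: 40+25 = 65 ≤ 110
Round 3 — queue-1 crashes.
  queue-1 sheds 170 req/s to app-b: 170 each.
    app-b: 155+170 = 325 > 160
Round 4 — app-b crashes.
  app-b sheds 325 req/s to cache-1: 325 each.
    cache-1: 125+325 = 450 > 160
Round 5 — cache-1 crashes.
  cache-1 sheds 450 req/s to edge-1: 450 each.
    edge-1: 45+450 = 495 > 70
Round 6 — edge-1 crashes.
  edge-1 sheds 495 req/s: no online neighbours, lost.
No further crashes.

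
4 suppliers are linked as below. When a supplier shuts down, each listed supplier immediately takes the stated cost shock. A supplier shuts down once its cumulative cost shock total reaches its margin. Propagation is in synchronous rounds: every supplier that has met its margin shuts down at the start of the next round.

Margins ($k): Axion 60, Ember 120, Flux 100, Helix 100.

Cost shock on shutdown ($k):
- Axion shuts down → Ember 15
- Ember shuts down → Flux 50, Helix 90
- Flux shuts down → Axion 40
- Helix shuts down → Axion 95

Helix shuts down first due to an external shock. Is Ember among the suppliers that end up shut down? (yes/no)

no

Round 1 — Helix shuts down (initial).
  Axion: +95 → 95 ≥ 60
Round 2 — Axion shuts down.
  Ember: +15 → 15 < 120
No further shutdowns.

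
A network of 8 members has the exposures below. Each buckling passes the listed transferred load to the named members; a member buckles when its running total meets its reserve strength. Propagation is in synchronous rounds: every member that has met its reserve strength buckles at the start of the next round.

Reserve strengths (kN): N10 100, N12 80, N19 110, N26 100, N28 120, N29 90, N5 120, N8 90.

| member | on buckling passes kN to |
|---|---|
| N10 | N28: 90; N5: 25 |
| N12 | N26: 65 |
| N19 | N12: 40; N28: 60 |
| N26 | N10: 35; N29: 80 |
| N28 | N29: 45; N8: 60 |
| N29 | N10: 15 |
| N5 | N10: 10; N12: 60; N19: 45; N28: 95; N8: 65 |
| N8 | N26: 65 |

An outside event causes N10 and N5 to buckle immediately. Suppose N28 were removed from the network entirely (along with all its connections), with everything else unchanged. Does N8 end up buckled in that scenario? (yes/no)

no

With N28 removed:
Round 1 — N10, N5 buckle (initial).
  N12: +60 → 60 < 80
  N19: +45 → 45 < 110
  N8: +65 → 65 < 90
No further bucklings.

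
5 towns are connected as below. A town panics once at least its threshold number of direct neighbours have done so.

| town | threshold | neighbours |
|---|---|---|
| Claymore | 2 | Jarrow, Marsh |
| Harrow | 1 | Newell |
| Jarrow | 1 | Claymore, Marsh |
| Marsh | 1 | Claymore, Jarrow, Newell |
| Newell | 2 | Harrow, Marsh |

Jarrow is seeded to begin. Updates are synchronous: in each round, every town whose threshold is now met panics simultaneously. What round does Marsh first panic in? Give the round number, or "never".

2

Round 1 — Jarrow panics (initial).
Round 2 — checking thresholds:
  Claymore: 1 of 2 neighbours < 2, not yet.
  Marsh: 1 of 3 neighbours ≥ 1, panics.
Round 3 — checking thresholds:
  Claymore: 2 of 2 neighbours ≥ 2, panics.
  Newell: 1 of 2 neighbours < 2, not yet.
Round 4 — no new panics; cascade stops.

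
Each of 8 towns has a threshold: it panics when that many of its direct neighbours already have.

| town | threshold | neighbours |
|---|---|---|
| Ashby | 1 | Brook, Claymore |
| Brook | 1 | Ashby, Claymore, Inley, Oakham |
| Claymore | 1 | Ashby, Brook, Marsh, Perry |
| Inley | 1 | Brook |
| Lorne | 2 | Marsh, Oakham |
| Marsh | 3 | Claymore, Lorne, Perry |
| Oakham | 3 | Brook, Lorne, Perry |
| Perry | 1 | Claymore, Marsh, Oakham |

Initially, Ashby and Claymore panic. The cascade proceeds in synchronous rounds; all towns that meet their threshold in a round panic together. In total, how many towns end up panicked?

5

Round 1 — Ashby, Claymore panic (initial).
Round 2 — checking thresholds:
  Brook: 2 of 4 neighbours ≥ 1, panics.
  Marsh: 1 of 3 neighbours < 3, not yet.
  Perry: 1 of 3 neighbours ≥ 1, panics.
Round 3 — checking thresholds:
  Inley: 1 of 1 neighbours ≥ 1, panics.
  Marsh: 2 of 3 neighbours < 3, not yet.
  Oakham: 2 of 3 neighbours < 3, not yet.
Round 4 — no new panics; cascade stops.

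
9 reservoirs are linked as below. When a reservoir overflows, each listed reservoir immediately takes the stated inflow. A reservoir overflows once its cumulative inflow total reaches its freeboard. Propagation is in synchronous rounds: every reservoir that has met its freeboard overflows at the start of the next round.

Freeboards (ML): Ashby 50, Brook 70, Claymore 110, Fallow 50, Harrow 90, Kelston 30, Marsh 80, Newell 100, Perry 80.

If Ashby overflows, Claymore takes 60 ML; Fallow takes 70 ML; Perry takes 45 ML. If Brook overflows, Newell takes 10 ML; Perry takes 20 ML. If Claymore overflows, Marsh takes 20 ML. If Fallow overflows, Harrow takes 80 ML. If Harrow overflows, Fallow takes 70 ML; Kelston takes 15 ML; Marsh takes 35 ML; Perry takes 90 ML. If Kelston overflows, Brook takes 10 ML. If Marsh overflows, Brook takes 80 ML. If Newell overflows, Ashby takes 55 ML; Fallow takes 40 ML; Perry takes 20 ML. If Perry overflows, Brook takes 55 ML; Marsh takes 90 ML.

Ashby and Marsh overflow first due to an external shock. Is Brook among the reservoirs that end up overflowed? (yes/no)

yes

Round 1 — Ashby, Marsh overflow (initial).
  Brook: +80 → 80 ≥ 70
  Claymore: +60 → 60 < 110
  Fallow: +70 → 70 ≥ 50
  Perry: +45 → 45 < 80
Round 2 — Brook, Fallow overflow.
  Harrow: +80 → 80 < 90
  Newell: +10 → 10 < 100
  Perry: +20 → 65 < 80
No further overflows.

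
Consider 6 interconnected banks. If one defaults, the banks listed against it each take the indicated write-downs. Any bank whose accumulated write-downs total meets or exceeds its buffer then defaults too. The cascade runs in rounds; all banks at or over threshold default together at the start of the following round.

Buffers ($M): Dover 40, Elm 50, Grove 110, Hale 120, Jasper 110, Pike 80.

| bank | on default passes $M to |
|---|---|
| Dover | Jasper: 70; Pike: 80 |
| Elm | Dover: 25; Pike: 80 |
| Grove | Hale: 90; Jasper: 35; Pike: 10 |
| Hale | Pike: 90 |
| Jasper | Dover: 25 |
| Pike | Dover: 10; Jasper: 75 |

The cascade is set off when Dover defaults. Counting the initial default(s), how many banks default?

Round 1 — Dover defaults (initial).
  Jasper: +70 → 70 < 110
  Pike: +80 → 80 ≥ 80
Round 2 — Pike defaults.
  Jasper: +75 → 145 ≥ 110
Round 3 — Jasper defaults.
No further defaults.

3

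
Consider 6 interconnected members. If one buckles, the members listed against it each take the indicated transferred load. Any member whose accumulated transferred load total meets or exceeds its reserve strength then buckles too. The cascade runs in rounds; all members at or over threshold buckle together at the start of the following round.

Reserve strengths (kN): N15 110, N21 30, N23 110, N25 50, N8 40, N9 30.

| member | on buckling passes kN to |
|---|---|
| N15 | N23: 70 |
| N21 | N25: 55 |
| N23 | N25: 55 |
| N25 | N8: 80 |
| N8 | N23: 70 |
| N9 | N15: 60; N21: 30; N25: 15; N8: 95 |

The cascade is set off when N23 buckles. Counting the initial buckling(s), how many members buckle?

3

Round 1 — N23 buckles (initial).
  N25: +55 → 55 ≥ 50
Round 2 — N25 buckles.
  N8: +80 → 80 ≥ 40
Round 3 — N8 buckles.
No further bucklings.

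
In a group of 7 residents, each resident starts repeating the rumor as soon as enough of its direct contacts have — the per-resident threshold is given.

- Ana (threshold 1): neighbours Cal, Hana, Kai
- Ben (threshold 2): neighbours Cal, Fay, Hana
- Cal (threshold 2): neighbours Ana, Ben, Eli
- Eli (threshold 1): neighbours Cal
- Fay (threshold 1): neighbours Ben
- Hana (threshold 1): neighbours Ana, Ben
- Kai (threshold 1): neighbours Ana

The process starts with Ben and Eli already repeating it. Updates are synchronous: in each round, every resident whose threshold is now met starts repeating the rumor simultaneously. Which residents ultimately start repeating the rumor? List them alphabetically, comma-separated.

Round 1 — Ben, Eli start repeating the rumor (initial).
Round 2 — checking thresholds:
  Cal: 2 of 3 neighbours ≥ 2, starts repeating the rumor.
  Fay: 1 of 1 neighbours ≥ 1, starts repeating the rumor.
  Hana: 1 of 2 neighbours ≥ 1, starts repeating the rumor.
Round 3 — checking thresholds:
  Ana: 2 of 3 neighbours ≥ 1, starts repeating the rumor.
Round 4 — checking thresholds:
  Kai: 1 of 1 neighbours ≥ 1, starts repeating the rumor.
Round 5 — no new spreads; cascade stops.

Ana, Ben, Cal, Eli, Fay, Hana, Kai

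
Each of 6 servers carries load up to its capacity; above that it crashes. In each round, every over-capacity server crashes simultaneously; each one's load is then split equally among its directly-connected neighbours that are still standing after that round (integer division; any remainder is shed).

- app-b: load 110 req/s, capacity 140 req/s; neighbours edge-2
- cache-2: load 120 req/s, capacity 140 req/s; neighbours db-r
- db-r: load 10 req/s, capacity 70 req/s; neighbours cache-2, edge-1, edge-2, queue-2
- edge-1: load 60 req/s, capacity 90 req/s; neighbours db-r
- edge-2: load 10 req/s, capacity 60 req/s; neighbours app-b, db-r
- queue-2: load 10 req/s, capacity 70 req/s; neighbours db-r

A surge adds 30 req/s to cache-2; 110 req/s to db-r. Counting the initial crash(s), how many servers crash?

Round 1 — cache-2 at 150 > 140; db-r at 120 > 70. cache-2, db-r crash.
  cache-2 sheds 150 req/s: no online neighbours, lost.
  db-r sheds 120 req/s to edge-1, edge-2, queue-2: 40 each.
    edge-1: 60+40 = 100 > 90
    edge-2: 10+40 = 50 ≤ 60
    queue-2: 10+40 = 50 ≤ 70
Round 2 — edge-1 crashes.
  edge-1 sheds 100 req/s: no online neighbours, lost.
No further crashes.

3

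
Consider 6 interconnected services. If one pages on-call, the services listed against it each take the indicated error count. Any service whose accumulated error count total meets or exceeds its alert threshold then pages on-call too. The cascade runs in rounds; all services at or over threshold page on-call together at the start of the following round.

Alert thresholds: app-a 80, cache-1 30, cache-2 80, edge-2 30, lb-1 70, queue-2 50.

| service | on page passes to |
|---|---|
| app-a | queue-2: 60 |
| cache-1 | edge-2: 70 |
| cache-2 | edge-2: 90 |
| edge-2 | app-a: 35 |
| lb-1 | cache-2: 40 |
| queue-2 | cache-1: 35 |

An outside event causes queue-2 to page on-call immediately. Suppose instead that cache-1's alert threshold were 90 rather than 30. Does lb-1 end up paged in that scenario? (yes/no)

no

With cache-1's alert threshold at 90:
Round 1 — queue-2 pages on-call (initial).
  cache-1: +35 → 35 < 90
No further pages.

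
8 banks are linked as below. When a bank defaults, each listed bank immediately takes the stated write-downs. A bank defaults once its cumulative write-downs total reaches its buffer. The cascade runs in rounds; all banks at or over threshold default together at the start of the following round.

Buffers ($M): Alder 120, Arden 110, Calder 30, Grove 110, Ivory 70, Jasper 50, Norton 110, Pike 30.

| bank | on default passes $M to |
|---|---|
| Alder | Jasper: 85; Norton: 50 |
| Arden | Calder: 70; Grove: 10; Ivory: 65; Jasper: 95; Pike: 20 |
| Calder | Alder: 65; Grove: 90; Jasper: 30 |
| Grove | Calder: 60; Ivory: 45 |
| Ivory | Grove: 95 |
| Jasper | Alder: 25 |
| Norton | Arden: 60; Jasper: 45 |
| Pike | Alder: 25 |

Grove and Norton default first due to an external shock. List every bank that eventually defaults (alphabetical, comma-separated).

Round 1 — Grove, Norton default (initial).
  Arden: +60 → 60 < 110
  Calder: +60 → 60 ≥ 30
  Ivory: +45 → 45 < 70
  Jasper: +45 → 45 < 50
Round 2 — Calder defaults.
  Alder: +65 → 65 < 120
  Jasper: +30 → 75 ≥ 50
Round 3 — Jasper defaults.
  Alder: +25 → 90 < 120
No further defaults.

Calder, Grove, Jasper, Norton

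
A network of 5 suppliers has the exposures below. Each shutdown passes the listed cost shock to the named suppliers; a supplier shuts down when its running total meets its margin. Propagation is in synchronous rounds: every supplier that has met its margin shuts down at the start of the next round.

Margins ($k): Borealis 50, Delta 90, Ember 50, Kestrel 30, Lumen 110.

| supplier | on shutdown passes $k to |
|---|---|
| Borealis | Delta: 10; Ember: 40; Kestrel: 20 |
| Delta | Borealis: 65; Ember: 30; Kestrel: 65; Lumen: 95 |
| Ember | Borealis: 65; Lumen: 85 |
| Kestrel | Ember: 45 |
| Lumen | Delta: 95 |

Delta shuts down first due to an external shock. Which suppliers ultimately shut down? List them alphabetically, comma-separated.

Borealis, Delta, Ember, Kestrel, Lumen

Round 1 — Delta shuts down (initial).
  Borealis: +65 → 65 ≥ 50
  Ember: +30 → 30 < 50
  Kestrel: +65 → 65 ≥ 30
  Lumen: +95 → 95 < 110
Round 2 — Borealis, Kestrel shut down.
  Ember: +40+45 → 115 ≥ 50
Round 3 — Ember shuts down.
  Lumen: +85 → 180 ≥ 110
Round 4 — Lumen shuts down.
No further shutdowns.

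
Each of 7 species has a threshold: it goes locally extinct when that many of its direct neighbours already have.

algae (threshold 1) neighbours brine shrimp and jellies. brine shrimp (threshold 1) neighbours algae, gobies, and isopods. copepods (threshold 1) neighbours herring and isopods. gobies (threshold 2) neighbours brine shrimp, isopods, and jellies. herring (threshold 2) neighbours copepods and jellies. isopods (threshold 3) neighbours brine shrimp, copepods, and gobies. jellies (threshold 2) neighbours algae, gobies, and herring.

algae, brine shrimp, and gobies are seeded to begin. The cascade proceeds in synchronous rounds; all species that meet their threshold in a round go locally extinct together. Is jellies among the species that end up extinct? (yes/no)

yes

Round 1 — algae, brine shrimp, gobies go locally extinct (initial).
Round 2 — checking thresholds:
  isopods: 2 of 3 neighbours < 3, holds.
  jellies: 2 of 3 neighbours ≥ 2, goes locally extinct.
Round 3 — no new extinctions; cascade stops.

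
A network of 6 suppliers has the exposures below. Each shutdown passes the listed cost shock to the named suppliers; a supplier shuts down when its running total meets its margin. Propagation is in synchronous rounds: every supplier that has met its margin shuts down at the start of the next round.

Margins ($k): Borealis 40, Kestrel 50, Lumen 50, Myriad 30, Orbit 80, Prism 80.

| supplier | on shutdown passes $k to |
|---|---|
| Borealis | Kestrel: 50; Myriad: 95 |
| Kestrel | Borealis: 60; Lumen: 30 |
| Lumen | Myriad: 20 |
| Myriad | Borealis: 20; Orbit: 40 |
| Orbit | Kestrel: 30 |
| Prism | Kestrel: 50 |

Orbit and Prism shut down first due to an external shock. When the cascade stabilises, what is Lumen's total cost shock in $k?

Round 1 — Orbit, Prism shut down (initial).
  Kestrel: +30+50 → 80 ≥ 50
Round 2 — Kestrel shuts down.
  Borealis: +60 → 60 ≥ 40
  Lumen: +30 → 30 < 50
Round 3 — Borealis shuts down.
  Myriad: +95 → 95 ≥ 30
Round 4 — Myriad shuts down.
No further shutdowns.

30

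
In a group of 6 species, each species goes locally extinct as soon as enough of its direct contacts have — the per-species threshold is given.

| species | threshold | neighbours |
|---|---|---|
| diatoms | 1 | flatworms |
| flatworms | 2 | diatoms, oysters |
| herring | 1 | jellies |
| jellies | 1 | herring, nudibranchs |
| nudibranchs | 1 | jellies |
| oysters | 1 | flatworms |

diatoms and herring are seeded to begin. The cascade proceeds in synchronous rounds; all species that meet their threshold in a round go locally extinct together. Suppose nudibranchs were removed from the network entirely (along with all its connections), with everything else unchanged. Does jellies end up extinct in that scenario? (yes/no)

With nudibranchs removed:
Round 1 — diatoms, herring go locally extinct (initial).
Round 2 — checking thresholds:
  flatworms: 1 of 2 neighbours < 2, below threshold.
  jellies: 1 of 1 neighbours ≥ 1, goes locally extinct.
Round 3 — no new extinctions; cascade stops.

yes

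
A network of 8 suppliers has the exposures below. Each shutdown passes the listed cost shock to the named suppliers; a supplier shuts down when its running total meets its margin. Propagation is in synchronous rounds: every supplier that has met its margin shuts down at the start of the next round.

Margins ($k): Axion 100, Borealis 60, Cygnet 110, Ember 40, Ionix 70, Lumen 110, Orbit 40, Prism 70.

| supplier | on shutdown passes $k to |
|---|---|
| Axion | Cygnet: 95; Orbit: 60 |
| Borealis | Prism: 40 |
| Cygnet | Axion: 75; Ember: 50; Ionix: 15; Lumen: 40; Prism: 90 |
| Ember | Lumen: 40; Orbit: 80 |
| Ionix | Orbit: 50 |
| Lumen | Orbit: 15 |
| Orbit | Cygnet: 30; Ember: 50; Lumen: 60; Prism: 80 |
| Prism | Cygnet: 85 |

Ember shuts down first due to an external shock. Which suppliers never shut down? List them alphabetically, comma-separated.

Round 1 — Ember shuts down (initial).
  Lumen: +40 → 40 < 110
  Orbit: +80 → 80 ≥ 40
Round 2 — Orbit shuts down.
  Cygnet: +30 → 30 < 110
  Lumen: +60 → 100 < 110
  Prism: +80 → 80 ≥ 70
Round 3 — Prism shuts down.
  Cygnet: +85 → 115 ≥ 110
Round 4 — Cygnet shuts down.
  Axion: +75 → 75 < 100
  Ionix: +15 → 15 < 70
  Lumen: +40 → 140 ≥ 110
Round 5 — Lumen shuts down.
No further shutdowns.

Axion, Borealis, Ionix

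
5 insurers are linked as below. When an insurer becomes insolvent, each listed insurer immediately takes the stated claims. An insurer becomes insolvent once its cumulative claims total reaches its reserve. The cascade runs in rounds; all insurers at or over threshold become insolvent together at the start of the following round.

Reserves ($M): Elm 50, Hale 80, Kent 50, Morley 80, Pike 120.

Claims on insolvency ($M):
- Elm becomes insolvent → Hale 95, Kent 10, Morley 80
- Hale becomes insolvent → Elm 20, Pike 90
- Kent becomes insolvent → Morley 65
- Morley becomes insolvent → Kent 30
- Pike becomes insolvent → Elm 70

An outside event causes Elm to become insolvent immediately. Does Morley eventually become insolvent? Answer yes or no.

Round 1 — Elm becomes insolvent (initial).
  Hale: +95 → 95 ≥ 80
  Kent: +10 → 10 < 50
  Morley: +80 → 80 ≥ 80
Round 2 — Hale, Morley become insolvent.
  Kent: +30 → 40 < 50
  Pike: +90 → 90 < 120
No further insolvencies.

yes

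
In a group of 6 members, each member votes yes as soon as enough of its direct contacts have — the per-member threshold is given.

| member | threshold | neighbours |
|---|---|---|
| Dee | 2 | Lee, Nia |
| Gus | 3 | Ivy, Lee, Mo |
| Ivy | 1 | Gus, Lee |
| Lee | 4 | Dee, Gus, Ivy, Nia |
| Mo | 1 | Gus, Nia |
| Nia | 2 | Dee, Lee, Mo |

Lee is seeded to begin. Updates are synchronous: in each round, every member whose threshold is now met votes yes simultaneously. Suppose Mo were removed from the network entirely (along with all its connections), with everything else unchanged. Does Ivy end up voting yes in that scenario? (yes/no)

With Mo removed:
Round 1 — Lee votes yes (initial).
Round 2 — checking thresholds:
  Dee: 1 of 2 neighbours < 2, not yet.
  Gus: 1 of 2 neighbours < 3, not yet.
  Ivy: 1 of 2 neighbours ≥ 1, votes yes.
  Nia: 1 of 2 neighbours < 2, not yet.
Round 3 — no new yes votes; cascade stops.

yes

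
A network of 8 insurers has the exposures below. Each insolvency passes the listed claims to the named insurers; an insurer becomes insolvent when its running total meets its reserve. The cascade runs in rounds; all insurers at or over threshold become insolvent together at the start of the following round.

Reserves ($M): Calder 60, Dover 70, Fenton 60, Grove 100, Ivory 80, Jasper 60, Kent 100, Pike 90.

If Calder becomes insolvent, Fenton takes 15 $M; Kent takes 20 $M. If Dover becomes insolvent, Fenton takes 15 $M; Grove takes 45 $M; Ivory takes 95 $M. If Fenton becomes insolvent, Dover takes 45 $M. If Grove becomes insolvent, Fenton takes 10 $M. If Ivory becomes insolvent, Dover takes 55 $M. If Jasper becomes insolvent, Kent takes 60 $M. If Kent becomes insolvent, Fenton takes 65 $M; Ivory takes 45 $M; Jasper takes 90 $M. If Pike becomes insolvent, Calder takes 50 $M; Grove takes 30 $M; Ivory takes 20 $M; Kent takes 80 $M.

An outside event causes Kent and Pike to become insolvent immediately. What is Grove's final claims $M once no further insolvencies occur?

Round 1 — Kent, Pike become insolvent (initial).
  Calder: +50 → 50 < 60
  Fenton: +65 → 65 ≥ 60
  Grove: +30 → 30 < 100
  Ivory: +45+20 → 65 < 80
  Jasper: +90 → 90 ≥ 60
Round 2 — Fenton, Jasper become insolvent.
  Dover: +45 → 45 < 70
No further insolvencies.

30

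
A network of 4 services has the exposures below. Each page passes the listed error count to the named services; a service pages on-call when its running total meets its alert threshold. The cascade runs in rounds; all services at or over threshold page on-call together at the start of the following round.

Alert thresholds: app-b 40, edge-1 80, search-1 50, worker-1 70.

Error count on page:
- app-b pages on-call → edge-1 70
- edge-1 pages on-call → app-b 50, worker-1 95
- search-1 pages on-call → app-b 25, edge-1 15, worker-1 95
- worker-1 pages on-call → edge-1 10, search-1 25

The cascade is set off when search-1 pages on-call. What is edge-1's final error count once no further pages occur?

Round 1 — search-1 pages on-call (initial).
  app-b: +25 → 25 < 40
  edge-1: +15 → 15 < 80
  worker-1: +95 → 95 ≥ 70
Round 2 — worker-1 pages on-call.
  edge-1: +10 → 25 < 80
No further pages.

25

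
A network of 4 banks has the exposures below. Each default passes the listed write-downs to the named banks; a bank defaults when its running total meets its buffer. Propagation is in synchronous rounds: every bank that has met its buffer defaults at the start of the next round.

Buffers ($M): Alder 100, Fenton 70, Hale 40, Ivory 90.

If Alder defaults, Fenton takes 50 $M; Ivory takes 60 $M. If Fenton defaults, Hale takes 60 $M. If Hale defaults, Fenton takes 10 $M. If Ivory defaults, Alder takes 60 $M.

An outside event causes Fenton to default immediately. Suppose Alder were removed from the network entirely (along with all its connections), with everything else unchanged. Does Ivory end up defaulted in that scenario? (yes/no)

no

With Alder removed:
Round 1 — Fenton defaults (initial).
  Hale: +60 → 60 ≥ 40
Round 2 — Hale defaults.
No further defaults.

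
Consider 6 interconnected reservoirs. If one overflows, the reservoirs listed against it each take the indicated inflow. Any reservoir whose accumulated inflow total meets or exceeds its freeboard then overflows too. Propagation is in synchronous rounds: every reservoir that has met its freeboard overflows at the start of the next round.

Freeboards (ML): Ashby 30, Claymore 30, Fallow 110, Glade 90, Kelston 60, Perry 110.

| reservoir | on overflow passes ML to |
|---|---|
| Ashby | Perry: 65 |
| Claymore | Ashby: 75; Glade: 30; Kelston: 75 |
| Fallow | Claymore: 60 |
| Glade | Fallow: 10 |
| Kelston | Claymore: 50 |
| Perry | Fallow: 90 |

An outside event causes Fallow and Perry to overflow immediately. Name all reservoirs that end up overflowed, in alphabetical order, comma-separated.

Round 1 — Fallow, Perry overflow (initial).
  Claymore: +60 → 60 ≥ 30
Round 2 — Claymore overflows.
  Ashby: +75 → 75 ≥ 30
  Glade: +30 → 30 < 90
  Kelston: +75 → 75 ≥ 60
Round 3 — Ashby, Kelston overflow.
No further overflows.

Ashby, Claymore, Fallow, Kelston, Perry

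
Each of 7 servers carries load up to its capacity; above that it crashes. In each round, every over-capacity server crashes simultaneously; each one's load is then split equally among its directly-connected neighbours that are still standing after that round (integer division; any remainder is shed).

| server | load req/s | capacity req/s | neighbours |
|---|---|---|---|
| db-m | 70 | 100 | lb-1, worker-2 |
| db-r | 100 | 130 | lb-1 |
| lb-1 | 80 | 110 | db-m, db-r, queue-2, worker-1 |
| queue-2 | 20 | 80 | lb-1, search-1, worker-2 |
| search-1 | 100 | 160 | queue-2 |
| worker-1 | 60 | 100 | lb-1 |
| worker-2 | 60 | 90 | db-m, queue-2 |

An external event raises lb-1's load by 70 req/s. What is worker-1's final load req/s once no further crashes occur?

97

Round 1 — lb-1 at 150 > 110. lb-1 crashes.
  lb-1 sheds 150 req/s to db-m, db-r, queue-2, worker-1: 37 each (2 lost).
    db-m: 70+37 = 107 > 100
    db-r: 100+37 = 137 > 130
    queue-2: 20+37 = 57 ≤ 80
    worker-1: 60+37 = 97 ≤ 100
Round 2 — db-m, db-r crash.
  db-m sheds 107 req/s to worker-2: 107 each.
    worker-2: 60+107 = 167 > 90
  db-r sheds 137 req/s: no online neighbours, lost.
Round 3 — worker-2 crashes.
  worker-2 sheds 167 req/s to queue-2: 167 each.
    queue-2: 57+167 = 224 > 80
Round 4 — queue-2 crashes.
  queue-2 sheds 224 req/s to search-1: 224 each.
    search-1: 100+224 = 324 > 160
Round 5 — search-1 crashes.
  search-1 sheds 324 req/s: no online neighbours, lost.
No further crashes.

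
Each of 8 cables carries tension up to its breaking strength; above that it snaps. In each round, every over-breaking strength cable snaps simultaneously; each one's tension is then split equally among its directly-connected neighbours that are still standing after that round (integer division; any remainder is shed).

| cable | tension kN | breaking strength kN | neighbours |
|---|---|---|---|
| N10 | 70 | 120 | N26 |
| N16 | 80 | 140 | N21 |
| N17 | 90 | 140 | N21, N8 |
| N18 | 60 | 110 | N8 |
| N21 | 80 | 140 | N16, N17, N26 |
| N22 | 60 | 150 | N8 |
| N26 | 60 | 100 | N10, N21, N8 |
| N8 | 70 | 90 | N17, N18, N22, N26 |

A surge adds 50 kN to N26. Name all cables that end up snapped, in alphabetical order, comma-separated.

Round 1 — N26 at 110 > 100. N26 snaps.
  N26 sheds 110 kN to N10, N21, N8: 36 each (2 lost).
    N10: 70+36 = 106 ≤ 120
    N21: 80+36 = 116 ≤ 140
    N8: 70+36 = 106 > 90
Round 2 — N8 snaps.
  N8 sheds 106 kN to N17, N18, N22: 35 each (1 lost).
    N17: 90+35 = 125 ≤ 140
    N18: 60+35 = 95 ≤ 110
    N22: 60+35 = 95 ≤ 150
No further breaks.

N26, N8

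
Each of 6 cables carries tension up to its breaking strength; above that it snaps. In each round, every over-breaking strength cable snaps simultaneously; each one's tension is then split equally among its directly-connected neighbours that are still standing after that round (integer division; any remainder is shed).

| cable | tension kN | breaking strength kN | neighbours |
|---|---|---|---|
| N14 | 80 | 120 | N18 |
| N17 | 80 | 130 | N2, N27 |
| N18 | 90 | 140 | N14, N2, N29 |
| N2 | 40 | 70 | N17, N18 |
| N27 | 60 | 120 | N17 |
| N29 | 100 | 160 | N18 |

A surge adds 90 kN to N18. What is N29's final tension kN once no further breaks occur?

Round 1 — N18 at 180 > 140. N18 snaps.
  N18 sheds 180 kN to N14, N2, N29: 60 each.
    N14: 80+60 = 140 > 120
    N2: 40+60 = 100 > 70
    N29: 100+60 = 160 ≤ 160
Round 2 — N14, N2 snap.
  N14 sheds 140 kN: no online neighbours, lost.
  N2 sheds 100 kN to N17: 100 each.
    N17: 80+100 = 180 > 130
Round 3 — N17 snaps.
  N17 sheds 180 kN to N27: 180 each.
    N27: 60+180 = 240 > 120
Round 4 — N27 snaps.
  N27 sheds 240 kN: no online neighbours, lost.
No further breaks.

160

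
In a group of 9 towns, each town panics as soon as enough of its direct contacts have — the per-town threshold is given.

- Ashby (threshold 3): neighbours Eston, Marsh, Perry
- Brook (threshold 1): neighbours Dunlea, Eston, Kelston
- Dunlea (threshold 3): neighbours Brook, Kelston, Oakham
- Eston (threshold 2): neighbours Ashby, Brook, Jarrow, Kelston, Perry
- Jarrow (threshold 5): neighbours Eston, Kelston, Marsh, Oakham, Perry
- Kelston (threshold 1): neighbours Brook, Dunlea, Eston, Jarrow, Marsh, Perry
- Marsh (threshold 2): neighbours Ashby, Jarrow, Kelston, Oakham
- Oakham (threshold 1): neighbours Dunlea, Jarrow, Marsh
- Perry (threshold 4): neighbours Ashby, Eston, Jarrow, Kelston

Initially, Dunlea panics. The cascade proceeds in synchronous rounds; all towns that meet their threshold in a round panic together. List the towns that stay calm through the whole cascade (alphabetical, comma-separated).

Round 1 — Dunlea panics (initial).
Round 2 — checking thresholds:
  Brook: 1 of 3 neighbours ≥ 1, panics.
  Kelston: 1 of 6 neighbours ≥ 1, panics.
  Oakham: 1 of 3 neighbours ≥ 1, panics.
Round 3 — checking thresholds:
  Eston: 2 of 5 neighbours ≥ 2, panics.
  Jarrow: 2 of 5 neighbours < 5, holds.
  Marsh: 2 of 4 neighbours ≥ 2, panics.
  Perry: 1 of 4 neighbours < 4, holds.
Round 4 — no new panics; cascade stops.

Ashby, Jarrow, Perry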